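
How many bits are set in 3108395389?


0b10111001010001100101100101111101 has 18 set bits

18


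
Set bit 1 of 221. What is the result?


221 | (1 << 1) = 221 | 2 = 223

223


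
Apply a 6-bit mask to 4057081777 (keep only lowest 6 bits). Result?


4057081777 & 63 = 49

49


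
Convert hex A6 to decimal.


A6 hex = 166 decimal

166


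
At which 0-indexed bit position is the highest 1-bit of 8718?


0b10001000001110. Highest set bit at position 13

13


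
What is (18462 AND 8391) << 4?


Step 1: 18462 & 8391 = 6
Step 2: 6 << 4 = 96

96


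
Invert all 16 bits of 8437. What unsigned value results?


8437 ^ 65535 = 57098

57098


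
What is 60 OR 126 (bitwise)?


0b111100 | 0b1111110 = 0b1111110 = 126

126


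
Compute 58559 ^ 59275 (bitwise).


0b1110010010111111 ^ 0b1110011110001011 = 0b1100110100 = 820

820


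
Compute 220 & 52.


0b11011100 & 0b110100 = 0b10100 = 20

20


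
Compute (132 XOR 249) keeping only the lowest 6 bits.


Step 1: 132 ^ 249 = 125
Step 2: 125 & 63 = 61

61


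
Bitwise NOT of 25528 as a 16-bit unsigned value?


~0b110001110111000 = 0b1001110001000111 = 40007 (16-bit unsigned)

40007


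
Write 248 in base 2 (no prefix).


248 = 11111000 in binary

11111000


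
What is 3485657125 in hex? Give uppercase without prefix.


3485657125 = CFC2E825 hex

CFC2E825


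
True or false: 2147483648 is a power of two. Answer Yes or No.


0b10000000000000000000000000000000. Only one bit set => Yes

Yes


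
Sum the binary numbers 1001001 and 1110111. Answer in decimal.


1001001 + 1110111 = 11000000 = 192

192


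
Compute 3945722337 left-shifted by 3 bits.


0b11101011001011101111000111100001 << 3 = 0b11101011001011101111000111100001000 = 31565778696

31565778696


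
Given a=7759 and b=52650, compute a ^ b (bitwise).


7759 ^ 52650 = 54245

54245


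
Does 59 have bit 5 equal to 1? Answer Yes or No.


0b111011, bit 5 = 1. Yes

Yes


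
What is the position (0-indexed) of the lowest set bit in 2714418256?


0b10100001110010101011110001010000. Lowest set bit at position 4

4


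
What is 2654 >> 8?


0b101001011110 >> 8 = 0b1010 = 10

10


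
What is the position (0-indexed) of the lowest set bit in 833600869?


0b110001101011111011110101100101. Lowest set bit at position 0

0


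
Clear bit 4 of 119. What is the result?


119 & ~(1 << 4) = 103

103


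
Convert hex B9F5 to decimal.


B9F5 hex = 47605 decimal

47605


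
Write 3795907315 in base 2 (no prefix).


3795907315 = 11100010010000001111001011110011 in binary

11100010010000001111001011110011


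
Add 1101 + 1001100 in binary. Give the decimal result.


1101 + 1001100 = 1011001 = 89

89


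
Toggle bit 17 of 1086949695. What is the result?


1086949695 ^ (1 << 17) = 1086949695 ^ 131072 = 1087080767

1087080767


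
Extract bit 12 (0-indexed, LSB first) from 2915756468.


0b10101101110010101110100110110100, position 12 = 0

0


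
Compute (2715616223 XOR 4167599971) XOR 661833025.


Step 1: 2715616223 ^ 4167599971 = 1505068220
Step 2: 1505068220 ^ 661833025 = 2126987773

2126987773


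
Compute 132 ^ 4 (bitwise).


0b10000100 ^ 0b100 = 0b10000000 = 128

128


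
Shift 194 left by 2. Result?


0b11000010 << 2 = 0b1100001000 = 776

776


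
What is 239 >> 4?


0b11101111 >> 4 = 0b1110 = 14

14


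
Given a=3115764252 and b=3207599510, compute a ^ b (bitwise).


3115764252 ^ 3207599510 = 109502346

109502346


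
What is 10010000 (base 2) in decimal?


10010000 in decimal = 144

144


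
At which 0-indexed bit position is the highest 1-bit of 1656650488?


0b1100010101111100111101011111000. Highest set bit at position 30

30


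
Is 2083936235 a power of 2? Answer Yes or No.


0b1111100001101100101011111101011. Multiple bits set => No

No


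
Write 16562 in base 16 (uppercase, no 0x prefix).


16562 = 40B2 hex

40B2


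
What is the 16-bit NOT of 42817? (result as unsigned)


~0b1010011101000001 = 0b101100010111110 = 22718 (16-bit unsigned)

22718


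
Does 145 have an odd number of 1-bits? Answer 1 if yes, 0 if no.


0b10010001 has 3 ones => parity 1

1


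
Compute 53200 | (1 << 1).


53200 | (1 << 1) = 53200 | 2 = 53202

53202


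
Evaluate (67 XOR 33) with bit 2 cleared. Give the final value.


Step 1: 67 ^ 33 = 98
Step 2: 98 & ~(1 << 2) = 98

98


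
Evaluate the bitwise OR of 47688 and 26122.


0b1011101001001000 | 0b110011000001010 = 0b1111111001001010 = 65098

65098


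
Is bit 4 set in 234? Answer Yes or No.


0b11101010, bit 4 = 0. No

No


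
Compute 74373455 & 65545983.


0b100011011101101100101001111 & 0b11111010000010011011111111 = 0b11010000000000001001111 = 6815823

6815823


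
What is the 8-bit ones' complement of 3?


3 ^ 255 = 252

252


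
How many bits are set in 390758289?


0b10111010010100111111110010001 has 17 set bits

17


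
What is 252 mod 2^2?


252 & 3 = 0

0


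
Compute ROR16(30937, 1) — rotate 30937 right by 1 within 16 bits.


Rotate 0b111100011011001 right by 1 (16-bit) = 0b1011110001101100 = 48236

48236


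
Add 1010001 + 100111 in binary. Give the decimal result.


1010001 + 100111 = 1111000 = 120

120


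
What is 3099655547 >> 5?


0b10111000110000001111110101111011 >> 5 = 0b101110001100000011111101011 = 96864235

96864235


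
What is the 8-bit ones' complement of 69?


69 ^ 255 = 186

186


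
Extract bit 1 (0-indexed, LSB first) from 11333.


0b10110001000101, position 1 = 0

0


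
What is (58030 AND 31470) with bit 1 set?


Step 1: 58030 & 31470 = 25262
Step 2: 25262 | (1 << 1) = 25262 | 2 = 25262

25262


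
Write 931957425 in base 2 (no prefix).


931957425 = 110111100011001000101010110001 in binary

110111100011001000101010110001


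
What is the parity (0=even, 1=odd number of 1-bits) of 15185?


0b11101101010001 has 8 ones => parity 0

0


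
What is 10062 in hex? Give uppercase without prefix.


10062 = 274E hex

274E


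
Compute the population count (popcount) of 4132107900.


0b11110110010010101111011001111100 has 20 set bits

20


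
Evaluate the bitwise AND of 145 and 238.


0b10010001 & 0b11101110 = 0b10000000 = 128

128


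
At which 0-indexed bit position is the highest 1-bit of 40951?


0b1001111111110111. Highest set bit at position 15

15


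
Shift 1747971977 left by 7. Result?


0b1101000001011111110111110001001 << 7 = 0b11010000010111111101111100010010000000 = 223740413056

223740413056


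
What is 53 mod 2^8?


53 & 255 = 53

53


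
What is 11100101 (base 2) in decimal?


11100101 in decimal = 229

229


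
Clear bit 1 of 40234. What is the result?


40234 & ~(1 << 1) = 40232

40232


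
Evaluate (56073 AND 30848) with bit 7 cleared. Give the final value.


Step 1: 56073 & 30848 = 22528
Step 2: 22528 & ~(1 << 7) = 22528

22528


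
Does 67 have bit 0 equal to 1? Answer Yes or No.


0b1000011, bit 0 = 1. Yes

Yes


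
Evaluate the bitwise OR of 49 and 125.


0b110001 | 0b1111101 = 0b1111101 = 125

125


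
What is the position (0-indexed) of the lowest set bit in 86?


0b1010110. Lowest set bit at position 1

1


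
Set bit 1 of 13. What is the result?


13 | (1 << 1) = 13 | 2 = 15

15


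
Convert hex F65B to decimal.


F65B hex = 63067 decimal

63067


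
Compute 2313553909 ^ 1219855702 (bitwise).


0b10001001111001100000011111110101 ^ 0b1001000101101011000010101010110 = 0b11000001010100111000001010100011 = 3243475619

3243475619


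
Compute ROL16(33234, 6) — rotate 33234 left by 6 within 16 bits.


Rotate 0b1000000111010010 left by 6 (16-bit) = 0b111010010100000 = 29856

29856


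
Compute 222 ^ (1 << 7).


222 ^ (1 << 7) = 222 ^ 128 = 94

94


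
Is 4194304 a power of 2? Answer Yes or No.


0b10000000000000000000000. Only one bit set => Yes

Yes


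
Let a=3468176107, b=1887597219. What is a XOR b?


3468176107 ^ 1887597219 = 3191494728

3191494728


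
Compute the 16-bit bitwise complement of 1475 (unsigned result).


~0b10111000011 = 0b1111101000111100 = 64060 (16-bit unsigned)

64060


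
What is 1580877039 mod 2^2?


1580877039 & 3 = 3

3


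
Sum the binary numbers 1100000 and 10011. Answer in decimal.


1100000 + 10011 = 1110011 = 115

115


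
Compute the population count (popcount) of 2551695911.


0b10011000000101111100101000100111 has 15 set bits

15


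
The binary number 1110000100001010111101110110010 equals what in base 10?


1110000100001010111101110110010 in decimal = 1887796146

1887796146


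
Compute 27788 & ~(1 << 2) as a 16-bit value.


27788 & ~(1 << 2) = 27784

27784


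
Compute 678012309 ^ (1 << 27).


678012309 ^ (1 << 27) = 678012309 ^ 134217728 = 543794581

543794581


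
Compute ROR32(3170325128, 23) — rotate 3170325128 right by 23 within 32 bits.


Rotate 0b10111100111101110101001010001000 right by 23 (32-bit) = 0b11101110101001010001000101111001 = 4003795321

4003795321


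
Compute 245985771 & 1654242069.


0b1110101010010111000111101011 & 0b1100010100110011011101100010101 = 0b10100010010011000100000001 = 42545409

42545409


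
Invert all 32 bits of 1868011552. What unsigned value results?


1868011552 ^ 4294967295 = 2426955743

2426955743


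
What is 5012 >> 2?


0b1001110010100 >> 2 = 0b10011100101 = 1253

1253


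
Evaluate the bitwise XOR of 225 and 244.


0b11100001 ^ 0b11110100 = 0b10101 = 21

21


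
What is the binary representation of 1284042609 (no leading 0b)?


1284042609 = 1001100100010001110111101110001 in binary

1001100100010001110111101110001


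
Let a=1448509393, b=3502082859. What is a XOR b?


1448509393 ^ 3502082859 = 2263610618

2263610618


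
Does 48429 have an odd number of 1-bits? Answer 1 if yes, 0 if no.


0b1011110100101101 has 10 ones => parity 0

0


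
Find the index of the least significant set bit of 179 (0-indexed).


0b10110011. Lowest set bit at position 0

0


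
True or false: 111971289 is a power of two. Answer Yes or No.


0b110101011001000101111011001. Multiple bits set => No

No


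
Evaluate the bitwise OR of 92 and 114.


0b1011100 | 0b1110010 = 0b1111110 = 126

126


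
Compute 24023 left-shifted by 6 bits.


0b101110111010111 << 6 = 0b101110111010111000000 = 1537472

1537472


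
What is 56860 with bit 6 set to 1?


56860 | (1 << 6) = 56860 | 64 = 56924

56924


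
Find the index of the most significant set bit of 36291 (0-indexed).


0b1000110111000011. Highest set bit at position 15

15


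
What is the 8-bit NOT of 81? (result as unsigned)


~0b1010001 = 0b10101110 = 174 (8-bit unsigned)

174


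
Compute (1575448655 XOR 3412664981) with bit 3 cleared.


Step 1: 1575448655 ^ 3412664981 = 2525909722
Step 2: 2525909722 & ~(1 << 3) = 2525909714

2525909714


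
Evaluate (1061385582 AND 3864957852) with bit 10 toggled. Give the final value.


Step 1: 1061385582 & 3864957852 = 641863948
Step 2: 641863948 ^ (1 << 10) = 641863948 ^ 1024 = 641864972

641864972


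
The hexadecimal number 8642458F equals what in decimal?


8642458F hex = 2252490127 decimal

2252490127


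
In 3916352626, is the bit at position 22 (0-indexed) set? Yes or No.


0b11101001011011101100110001110010, bit 22 = 1. Yes

Yes


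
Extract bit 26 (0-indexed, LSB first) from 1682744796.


0b1100100010011001010010111011100, position 26 = 1

1


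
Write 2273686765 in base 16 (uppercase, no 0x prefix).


2273686765 = 8785B4ED hex

8785B4ED


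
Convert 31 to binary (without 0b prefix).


31 = 11111 in binary

11111


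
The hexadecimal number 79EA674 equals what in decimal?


79EA674 hex = 127837812 decimal

127837812


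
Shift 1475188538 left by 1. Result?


0b1010111111011011001011100111010 << 1 = 0b10101111110110110010111001110100 = 2950377076

2950377076


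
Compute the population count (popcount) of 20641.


0b101000010100001 has 5 set bits

5


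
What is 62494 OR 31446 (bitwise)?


0b1111010000011110 | 0b111101011010110 = 0b1111111011011110 = 65246

65246


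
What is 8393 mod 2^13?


8393 & 8191 = 201

201


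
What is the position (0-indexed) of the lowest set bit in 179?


0b10110011. Lowest set bit at position 0

0


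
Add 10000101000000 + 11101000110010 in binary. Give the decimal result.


10000101000000 + 11101000110010 = 101101101110010 = 23410

23410


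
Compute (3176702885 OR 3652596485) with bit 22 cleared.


Step 1: 3176702885 | 3652596485 = 4261327781
Step 2: 4261327781 & ~(1 << 22) = 4257133477

4257133477


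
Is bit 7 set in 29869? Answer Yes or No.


0b111010010101101, bit 7 = 1. Yes

Yes


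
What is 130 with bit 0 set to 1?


130 | (1 << 0) = 130 | 1 = 131

131


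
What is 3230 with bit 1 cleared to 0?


3230 & ~(1 << 1) = 3228

3228


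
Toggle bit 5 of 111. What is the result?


111 ^ (1 << 5) = 111 ^ 32 = 79

79


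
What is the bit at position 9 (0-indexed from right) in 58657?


0b1110010100100001, position 9 = 0

0


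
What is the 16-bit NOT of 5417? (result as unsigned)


~0b1010100101001 = 0b1110101011010110 = 60118 (16-bit unsigned)

60118


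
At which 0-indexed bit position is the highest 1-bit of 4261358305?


0b11111101111111110010101011100001. Highest set bit at position 31

31


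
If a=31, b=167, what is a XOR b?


31 ^ 167 = 184

184


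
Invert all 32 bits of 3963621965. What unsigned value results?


3963621965 ^ 4294967295 = 331345330

331345330


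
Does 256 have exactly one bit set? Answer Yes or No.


0b100000000. Only one bit set => Yes

Yes


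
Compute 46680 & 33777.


0b1011011001011000 & 0b1000001111110001 = 0b1000001001010000 = 33360

33360


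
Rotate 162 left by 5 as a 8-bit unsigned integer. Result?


Rotate 0b10100010 left by 5 (8-bit) = 0b1010100 = 84

84


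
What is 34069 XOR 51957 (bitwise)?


0b1000010100010101 ^ 0b1100101011110101 = 0b100111111100000 = 20448

20448


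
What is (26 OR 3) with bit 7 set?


Step 1: 26 | 3 = 27
Step 2: 27 | (1 << 7) = 27 | 128 = 155

155


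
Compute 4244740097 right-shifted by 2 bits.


0b11111101000000011001100000000001 >> 2 = 0b111111010000000110011000000000 = 1061185024

1061185024


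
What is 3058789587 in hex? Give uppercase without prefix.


3058789587 = B6516CD3 hex

B6516CD3


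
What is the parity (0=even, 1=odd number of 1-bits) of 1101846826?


0b1000001101011001101100100101010 has 14 ones => parity 0

0


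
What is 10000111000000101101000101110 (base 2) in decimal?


10000111000000101101000101110 in decimal = 283138606

283138606


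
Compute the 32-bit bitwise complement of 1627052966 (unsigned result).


~0b1100000111110101101101110100110 = 0b10011111000001010010010001011001 = 2667914329 (32-bit unsigned)

2667914329


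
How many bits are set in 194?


0b11000010 has 3 set bits

3


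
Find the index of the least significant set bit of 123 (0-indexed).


0b1111011. Lowest set bit at position 0

0


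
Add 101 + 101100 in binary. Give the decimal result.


101 + 101100 = 110001 = 49

49


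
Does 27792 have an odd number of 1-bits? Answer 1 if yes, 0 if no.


0b110110010010000 has 6 ones => parity 0

0


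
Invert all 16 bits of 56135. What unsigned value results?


56135 ^ 65535 = 9400

9400


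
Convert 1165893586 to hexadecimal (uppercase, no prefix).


1165893586 = 457E1FD2 hex

457E1FD2


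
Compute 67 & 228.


0b1000011 & 0b11100100 = 0b1000000 = 64

64


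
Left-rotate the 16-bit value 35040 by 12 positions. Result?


Rotate 0b1000100011100000 left by 12 (16-bit) = 0b100010001110 = 2190

2190


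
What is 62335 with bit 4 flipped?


62335 ^ (1 << 4) = 62335 ^ 16 = 62319

62319


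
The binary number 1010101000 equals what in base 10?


1010101000 in decimal = 680

680


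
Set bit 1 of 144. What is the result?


144 | (1 << 1) = 144 | 2 = 146

146


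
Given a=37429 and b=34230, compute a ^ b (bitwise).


37429 ^ 34230 = 6019

6019


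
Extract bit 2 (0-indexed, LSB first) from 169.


0b10101001, position 2 = 0

0


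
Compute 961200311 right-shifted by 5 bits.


0b111001010010101100000010110111 >> 5 = 0b1110010100101011000000101 = 30037509

30037509


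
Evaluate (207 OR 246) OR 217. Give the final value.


Step 1: 207 | 246 = 255
Step 2: 255 | 217 = 255

255


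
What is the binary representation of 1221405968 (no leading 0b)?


1221405968 = 1001000110011010010110100010000 in binary

1001000110011010010110100010000


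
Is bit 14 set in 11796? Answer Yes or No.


0b10111000010100, bit 14 = 0. No

No


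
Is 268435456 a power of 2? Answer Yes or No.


0b10000000000000000000000000000. Only one bit set => Yes

Yes


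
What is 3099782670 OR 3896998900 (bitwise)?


0b10111000110000101110111000001110 | 0b11101000010001110111101111110100 = 0b11111000110001111111111111111110 = 4173856766

4173856766


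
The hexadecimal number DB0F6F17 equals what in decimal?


DB0F6F17 hex = 3675221783 decimal

3675221783


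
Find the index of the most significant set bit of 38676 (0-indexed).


0b1001011100010100. Highest set bit at position 15

15


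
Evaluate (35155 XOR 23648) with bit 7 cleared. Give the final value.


Step 1: 35155 ^ 23648 = 54579
Step 2: 54579 & ~(1 << 7) = 54579

54579


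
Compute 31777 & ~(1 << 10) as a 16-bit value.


31777 & ~(1 << 10) = 30753

30753


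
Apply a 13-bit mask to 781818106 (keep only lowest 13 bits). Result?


781818106 & 8191 = 6394

6394


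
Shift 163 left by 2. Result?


0b10100011 << 2 = 0b1010001100 = 652

652


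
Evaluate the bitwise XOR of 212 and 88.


0b11010100 ^ 0b1011000 = 0b10001100 = 140

140


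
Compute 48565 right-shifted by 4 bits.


0b1011110110110101 >> 4 = 0b101111011011 = 3035

3035


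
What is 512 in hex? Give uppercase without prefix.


512 = 200 hex

200


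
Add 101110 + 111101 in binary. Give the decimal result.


101110 + 111101 = 1101011 = 107

107


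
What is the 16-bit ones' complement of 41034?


41034 ^ 65535 = 24501

24501


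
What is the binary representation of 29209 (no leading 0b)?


29209 = 111001000011001 in binary

111001000011001


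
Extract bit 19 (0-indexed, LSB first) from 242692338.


0b1110011101110011000011110010, position 19 = 0

0


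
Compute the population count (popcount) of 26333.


0b110011011011101 has 10 set bits

10


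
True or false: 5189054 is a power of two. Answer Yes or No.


0b10011110010110110111110. Multiple bits set => No

No


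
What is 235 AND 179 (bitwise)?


0b11101011 & 0b10110011 = 0b10100011 = 163

163


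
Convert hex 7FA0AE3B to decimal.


7FA0AE3B hex = 2141236795 decimal

2141236795


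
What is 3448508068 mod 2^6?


3448508068 & 63 = 36

36


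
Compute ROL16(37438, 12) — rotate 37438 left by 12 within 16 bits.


Rotate 0b1001001000111110 left by 12 (16-bit) = 0b1110100100100011 = 59683

59683


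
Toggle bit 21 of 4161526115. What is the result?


4161526115 ^ (1 << 21) = 4161526115 ^ 2097152 = 4163623267

4163623267


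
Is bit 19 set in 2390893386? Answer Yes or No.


0b10001110100000100010001101001010, bit 19 = 0. No

No


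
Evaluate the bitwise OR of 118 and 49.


0b1110110 | 0b110001 = 0b1110111 = 119

119


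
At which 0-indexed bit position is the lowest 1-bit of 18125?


0b100011011001101. Lowest set bit at position 0

0


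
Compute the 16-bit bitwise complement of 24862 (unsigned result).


~0b110000100011110 = 0b1001111011100001 = 40673 (16-bit unsigned)

40673


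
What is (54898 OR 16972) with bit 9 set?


Step 1: 54898 | 16972 = 54910
Step 2: 54910 | (1 << 9) = 54910 | 512 = 54910

54910


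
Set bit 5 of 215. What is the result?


215 | (1 << 5) = 215 | 32 = 247

247


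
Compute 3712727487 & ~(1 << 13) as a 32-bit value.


3712727487 & ~(1 << 13) = 3712719295

3712719295


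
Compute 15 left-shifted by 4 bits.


0b1111 << 4 = 0b11110000 = 240

240


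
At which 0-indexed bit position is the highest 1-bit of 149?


0b10010101. Highest set bit at position 7

7


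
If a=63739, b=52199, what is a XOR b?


63739 ^ 52199 = 13084

13084


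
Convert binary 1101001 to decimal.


1101001 in decimal = 105

105


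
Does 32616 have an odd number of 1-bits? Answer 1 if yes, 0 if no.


0b111111101101000 has 10 ones => parity 0

0


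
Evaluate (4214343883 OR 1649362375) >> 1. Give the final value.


Step 1: 4214343883 | 1649362375 = 4219456975
Step 2: 4219456975 >> 1 = 2109728487

2109728487


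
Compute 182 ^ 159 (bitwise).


0b10110110 ^ 0b10011111 = 0b101001 = 41

41


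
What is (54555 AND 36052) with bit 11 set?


Step 1: 54555 & 36052 = 33808
Step 2: 33808 | (1 << 11) = 33808 | 2048 = 35856

35856


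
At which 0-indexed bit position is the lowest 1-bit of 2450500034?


0b10010010000011111010100111000010. Lowest set bit at position 1

1


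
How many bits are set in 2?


0b10 has 1 set bits

1


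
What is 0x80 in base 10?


80 hex = 128 decimal

128


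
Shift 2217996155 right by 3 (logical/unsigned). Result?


0b10000100001100111110111101111011 >> 3 = 0b10000100001100111110111101111 = 277249519

277249519


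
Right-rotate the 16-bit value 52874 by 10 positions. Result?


Rotate 0b1100111010001010 right by 10 (16-bit) = 0b1010001010110011 = 41651

41651


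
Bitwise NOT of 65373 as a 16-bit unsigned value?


~0b1111111101011101 = 0b10100010 = 162 (16-bit unsigned)

162


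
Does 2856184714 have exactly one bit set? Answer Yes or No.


0b10101010001111011110101110001010. Multiple bits set => No

No


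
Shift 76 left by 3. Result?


0b1001100 << 3 = 0b1001100000 = 608

608


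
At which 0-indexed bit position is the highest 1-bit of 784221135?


0b101110101111100100001111001111. Highest set bit at position 29

29


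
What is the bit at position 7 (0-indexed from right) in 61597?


0b1111000010011101, position 7 = 1

1


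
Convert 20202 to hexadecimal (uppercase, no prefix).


20202 = 4EEA hex

4EEA


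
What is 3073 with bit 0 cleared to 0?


3073 & ~(1 << 0) = 3072

3072


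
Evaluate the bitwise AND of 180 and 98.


0b10110100 & 0b1100010 = 0b100000 = 32

32


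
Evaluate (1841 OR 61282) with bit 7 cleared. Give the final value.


Step 1: 1841 | 61282 = 61299
Step 2: 61299 & ~(1 << 7) = 61299

61299


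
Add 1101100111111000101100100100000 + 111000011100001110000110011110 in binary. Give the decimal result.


1101100111111000101100100100000 + 111000011100001110000110011110 = 10100101011011010011101010111110 = 2775399102

2775399102


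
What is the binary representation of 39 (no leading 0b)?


39 = 100111 in binary

100111


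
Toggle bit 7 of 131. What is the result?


131 ^ (1 << 7) = 131 ^ 128 = 3

3


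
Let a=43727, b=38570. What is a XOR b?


43727 ^ 38570 = 15461

15461


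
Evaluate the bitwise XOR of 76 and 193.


0b1001100 ^ 0b11000001 = 0b10001101 = 141

141


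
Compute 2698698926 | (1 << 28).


2698698926 | (1 << 28) = 2698698926 | 268435456 = 2967134382

2967134382


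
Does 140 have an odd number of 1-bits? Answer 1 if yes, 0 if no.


0b10001100 has 3 ones => parity 1

1


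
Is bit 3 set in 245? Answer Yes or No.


0b11110101, bit 3 = 0. No

No


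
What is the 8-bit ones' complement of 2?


2 ^ 255 = 253

253


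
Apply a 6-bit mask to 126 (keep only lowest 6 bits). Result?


126 & 63 = 62

62


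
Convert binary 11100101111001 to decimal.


11100101111001 in decimal = 14713

14713


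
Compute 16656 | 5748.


0b100000100010000 | 0b1011001110100 = 0b101011101110100 = 22388

22388


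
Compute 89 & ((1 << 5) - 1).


89 & 31 = 25

25


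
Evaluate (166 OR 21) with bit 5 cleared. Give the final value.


Step 1: 166 | 21 = 183
Step 2: 183 & ~(1 << 5) = 151

151


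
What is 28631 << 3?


0b110111111010111 << 3 = 0b110111111010111000 = 229048

229048


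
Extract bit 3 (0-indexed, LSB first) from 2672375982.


0b10011111010010010011100010101110, position 3 = 1

1


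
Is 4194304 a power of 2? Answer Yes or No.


0b10000000000000000000000. Only one bit set => Yes

Yes


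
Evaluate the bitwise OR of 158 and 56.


0b10011110 | 0b111000 = 0b10111110 = 190

190


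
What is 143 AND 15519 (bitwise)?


0b10001111 & 0b11110010011111 = 0b10001111 = 143

143


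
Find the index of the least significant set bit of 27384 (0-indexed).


0b110101011111000. Lowest set bit at position 3

3


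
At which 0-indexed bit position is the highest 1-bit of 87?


0b1010111. Highest set bit at position 6

6


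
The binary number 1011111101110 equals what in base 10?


1011111101110 in decimal = 6126

6126


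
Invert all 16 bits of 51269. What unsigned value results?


51269 ^ 65535 = 14266

14266


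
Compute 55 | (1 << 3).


55 | (1 << 3) = 55 | 8 = 63

63


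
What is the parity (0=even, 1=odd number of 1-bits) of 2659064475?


0b10011110011111100001101010011011 has 19 ones => parity 1

1


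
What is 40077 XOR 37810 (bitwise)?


0b1001110010001101 ^ 0b1001001110110010 = 0b111100111111 = 3903

3903


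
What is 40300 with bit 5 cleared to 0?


40300 & ~(1 << 5) = 40268

40268


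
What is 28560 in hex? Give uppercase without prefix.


28560 = 6F90 hex

6F90


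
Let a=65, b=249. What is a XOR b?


65 ^ 249 = 184

184


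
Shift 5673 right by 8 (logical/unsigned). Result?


0b1011000101001 >> 8 = 0b10110 = 22

22


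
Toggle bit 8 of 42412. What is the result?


42412 ^ (1 << 8) = 42412 ^ 256 = 42156

42156


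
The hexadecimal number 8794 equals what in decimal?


8794 hex = 34708 decimal

34708


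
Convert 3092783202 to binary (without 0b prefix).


3092783202 = 10111000010110000010000001100010 in binary

10111000010110000010000001100010


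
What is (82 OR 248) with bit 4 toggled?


Step 1: 82 | 248 = 250
Step 2: 250 ^ (1 << 4) = 250 ^ 16 = 234

234


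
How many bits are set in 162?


0b10100010 has 3 set bits

3


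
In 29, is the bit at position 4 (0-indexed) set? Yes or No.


0b11101, bit 4 = 1. Yes

Yes


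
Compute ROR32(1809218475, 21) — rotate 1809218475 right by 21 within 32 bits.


Rotate 0b1101011110101100111101110101011 right by 21 (32-bit) = 0b10110011110111010101101101011110 = 3017628510

3017628510


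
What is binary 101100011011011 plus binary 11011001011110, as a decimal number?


101100011011011 + 11011001011110 = 1000111100111001 = 36665

36665


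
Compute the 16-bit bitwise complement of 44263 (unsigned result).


~0b1010110011100111 = 0b101001100011000 = 21272 (16-bit unsigned)

21272


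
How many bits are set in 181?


0b10110101 has 5 set bits

5


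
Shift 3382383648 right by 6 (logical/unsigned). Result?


0b11001001100110110001010000100000 >> 6 = 0b11001001100110110001010000 = 52849744

52849744


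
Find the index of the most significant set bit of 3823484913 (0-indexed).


0b11100011111001011011111111110001. Highest set bit at position 31

31


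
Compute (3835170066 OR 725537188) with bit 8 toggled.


Step 1: 3835170066 | 725537188 = 4022263222
Step 2: 4022263222 ^ (1 << 8) = 4022263222 ^ 256 = 4022262966

4022262966


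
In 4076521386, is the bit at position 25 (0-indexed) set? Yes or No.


0b11110010111110101100011110101010, bit 25 = 1. Yes

Yes


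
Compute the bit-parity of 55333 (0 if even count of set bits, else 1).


0b1101100000100101 has 7 ones => parity 1

1


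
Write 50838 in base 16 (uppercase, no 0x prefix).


50838 = C696 hex

C696


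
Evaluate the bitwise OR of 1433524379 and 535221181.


0b1010101011100011101100010011011 | 0b11111111001101101001110111101 = 0b1011111111101111101101110111111 = 1610079167

1610079167


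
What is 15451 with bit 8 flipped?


15451 ^ (1 << 8) = 15451 ^ 256 = 15707

15707


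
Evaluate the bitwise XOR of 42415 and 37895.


0b1010010110101111 ^ 0b1001010000000111 = 0b11000110101000 = 12712

12712


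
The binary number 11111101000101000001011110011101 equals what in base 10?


11111101000101000001011110011101 in decimal = 4245952413

4245952413


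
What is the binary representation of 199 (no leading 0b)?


199 = 11000111 in binary

11000111


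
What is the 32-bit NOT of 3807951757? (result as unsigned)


~0b11100010111110001011101110001101 = 0b11101000001110100010001110010 = 487015538 (32-bit unsigned)

487015538


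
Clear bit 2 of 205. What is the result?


205 & ~(1 << 2) = 201

201


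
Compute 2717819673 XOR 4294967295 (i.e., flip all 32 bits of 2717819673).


2717819673 ^ 4294967295 = 1577147622

1577147622


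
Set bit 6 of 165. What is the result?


165 | (1 << 6) = 165 | 64 = 229

229


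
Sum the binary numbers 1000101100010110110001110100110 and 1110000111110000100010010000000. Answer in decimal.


1000101100010110110001110100110 + 1110000111110000100010010000000 = 10110110100000111010100000100110 = 3062081574

3062081574


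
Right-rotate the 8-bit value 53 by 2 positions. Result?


Rotate 0b110101 right by 2 (8-bit) = 0b1001101 = 77

77


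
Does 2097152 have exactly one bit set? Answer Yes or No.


0b1000000000000000000000. Only one bit set => Yes

Yes


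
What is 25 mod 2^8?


25 & 255 = 25

25


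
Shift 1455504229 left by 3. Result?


0b1010110110000010011101101100101 << 3 = 0b1010110110000010011101101100101000 = 11644033832

11644033832


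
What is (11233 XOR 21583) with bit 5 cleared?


Step 1: 11233 ^ 21583 = 32686
Step 2: 32686 & ~(1 << 5) = 32654

32654


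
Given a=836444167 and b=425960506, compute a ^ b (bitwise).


836444167 ^ 425960506 = 683181117

683181117


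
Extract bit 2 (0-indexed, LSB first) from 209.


0b11010001, position 2 = 0

0


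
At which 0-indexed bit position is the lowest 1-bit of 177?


0b10110001. Lowest set bit at position 0

0


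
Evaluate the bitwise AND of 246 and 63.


0b11110110 & 0b111111 = 0b110110 = 54

54


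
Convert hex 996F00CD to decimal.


996F00CD hex = 2574188749 decimal

2574188749


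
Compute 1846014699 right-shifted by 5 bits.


0b1101110000001111111001011101011 >> 5 = 0b11011100000011111110010111 = 57687959

57687959


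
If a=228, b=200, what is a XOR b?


228 ^ 200 = 44

44


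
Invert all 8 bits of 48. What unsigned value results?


48 ^ 255 = 207

207


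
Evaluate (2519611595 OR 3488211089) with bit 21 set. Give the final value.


Step 1: 2519611595 | 3488211089 = 3757045979
Step 2: 3757045979 | (1 << 21) = 3757045979 | 2097152 = 3757045979

3757045979


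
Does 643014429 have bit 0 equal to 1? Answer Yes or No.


0b100110010100111001111100011101, bit 0 = 1. Yes

Yes


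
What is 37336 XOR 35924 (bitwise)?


0b1001000111011000 ^ 0b1000110001010100 = 0b1110110001100 = 7564

7564


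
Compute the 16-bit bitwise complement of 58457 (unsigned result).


~0b1110010001011001 = 0b1101110100110 = 7078 (16-bit unsigned)

7078


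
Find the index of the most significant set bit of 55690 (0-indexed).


0b1101100110001010. Highest set bit at position 15

15


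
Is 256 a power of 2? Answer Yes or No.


0b100000000. Only one bit set => Yes

Yes


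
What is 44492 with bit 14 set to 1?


44492 | (1 << 14) = 44492 | 16384 = 60876

60876


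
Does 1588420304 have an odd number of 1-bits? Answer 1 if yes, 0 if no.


0b1011110101011010101111011010000 has 18 ones => parity 0

0


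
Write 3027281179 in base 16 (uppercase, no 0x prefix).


3027281179 = B470A51B hex

B470A51B


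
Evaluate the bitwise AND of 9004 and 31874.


0b10001100101100 & 0b111110010000010 = 0b10000000000000 = 8192

8192


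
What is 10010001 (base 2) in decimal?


10010001 in decimal = 145

145


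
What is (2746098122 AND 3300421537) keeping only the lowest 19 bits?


Step 1: 2746098122 & 3300421537 = 2158502272
Step 2: 2158502272 & 524287 = 8576

8576


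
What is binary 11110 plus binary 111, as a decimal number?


11110 + 111 = 100101 = 37

37


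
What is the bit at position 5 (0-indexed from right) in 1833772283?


0b1101101010011010010010011111011, position 5 = 1

1


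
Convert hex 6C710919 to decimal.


6C710919 hex = 1819347225 decimal

1819347225


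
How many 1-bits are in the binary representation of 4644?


0b1001000100100 has 4 set bits

4


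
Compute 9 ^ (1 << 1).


9 ^ (1 << 1) = 9 ^ 2 = 11

11


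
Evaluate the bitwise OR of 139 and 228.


0b10001011 | 0b11100100 = 0b11101111 = 239

239


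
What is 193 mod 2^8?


193 & 255 = 193

193


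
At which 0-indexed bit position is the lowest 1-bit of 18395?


0b100011111011011. Lowest set bit at position 0

0


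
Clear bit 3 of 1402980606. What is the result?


1402980606 & ~(1 << 3) = 1402980598

1402980598


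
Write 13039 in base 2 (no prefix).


13039 = 11001011101111 in binary

11001011101111


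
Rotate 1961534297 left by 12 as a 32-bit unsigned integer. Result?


Rotate 0b1110100111010101010001101011001 left by 12 (32-bit) = 0b10101010001101011001011101001110 = 2855638862

2855638862


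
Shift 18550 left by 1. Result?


0b100100001110110 << 1 = 0b1001000011101100 = 37100

37100


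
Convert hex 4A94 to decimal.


4A94 hex = 19092 decimal

19092


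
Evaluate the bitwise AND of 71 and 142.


0b1000111 & 0b10001110 = 0b110 = 6

6


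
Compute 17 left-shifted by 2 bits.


0b10001 << 2 = 0b1000100 = 68

68


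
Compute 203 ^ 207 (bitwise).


0b11001011 ^ 0b11001111 = 0b100 = 4

4


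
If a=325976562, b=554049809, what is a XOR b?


325976562 ^ 554049809 = 845684963

845684963


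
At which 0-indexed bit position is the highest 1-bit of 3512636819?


0b11010001010111101001010110010011. Highest set bit at position 31

31


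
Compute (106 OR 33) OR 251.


Step 1: 106 | 33 = 107
Step 2: 107 | 251 = 251

251


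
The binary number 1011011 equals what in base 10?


1011011 in decimal = 91

91


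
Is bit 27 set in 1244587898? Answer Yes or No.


0b1001010001011101110011101111010, bit 27 = 1. Yes

Yes


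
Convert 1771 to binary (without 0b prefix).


1771 = 11011101011 in binary

11011101011


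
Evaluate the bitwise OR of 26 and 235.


0b11010 | 0b11101011 = 0b11111011 = 251

251


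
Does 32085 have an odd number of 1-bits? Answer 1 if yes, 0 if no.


0b111110101010101 has 10 ones => parity 0

0


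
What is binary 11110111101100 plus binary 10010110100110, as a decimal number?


11110111101100 + 10010110100110 = 110001110010010 = 25490

25490


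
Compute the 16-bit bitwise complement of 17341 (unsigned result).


~0b100001110111101 = 0b1011110001000010 = 48194 (16-bit unsigned)

48194


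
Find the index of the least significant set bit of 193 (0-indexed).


0b11000001. Lowest set bit at position 0

0


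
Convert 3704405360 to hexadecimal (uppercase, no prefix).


3704405360 = DCCCBD70 hex

DCCCBD70


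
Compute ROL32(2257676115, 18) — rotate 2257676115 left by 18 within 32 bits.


Rotate 0b10000110100100010110011101010011 left by 18 (32-bit) = 0b10011101010011100001101001000101 = 2639141445

2639141445


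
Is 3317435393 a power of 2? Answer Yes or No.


0b11000101101111000000110000000001. Multiple bits set => No

No


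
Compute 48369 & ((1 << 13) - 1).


48369 & 8191 = 7409

7409


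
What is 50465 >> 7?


0b1100010100100001 >> 7 = 0b110001010 = 394

394


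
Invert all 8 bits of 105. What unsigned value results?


105 ^ 255 = 150

150


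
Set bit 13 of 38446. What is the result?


38446 | (1 << 13) = 38446 | 8192 = 46638

46638


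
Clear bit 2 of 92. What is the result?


92 & ~(1 << 2) = 88

88


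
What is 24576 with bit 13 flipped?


24576 ^ (1 << 13) = 24576 ^ 8192 = 16384

16384


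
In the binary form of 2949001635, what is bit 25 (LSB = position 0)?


0b10101111110001100011000110100011, position 25 = 1

1


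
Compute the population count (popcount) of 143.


0b10001111 has 5 set bits

5


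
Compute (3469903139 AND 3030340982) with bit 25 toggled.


Step 1: 3469903139 & 3030340982 = 2224162082
Step 2: 2224162082 ^ (1 << 25) = 2224162082 ^ 33554432 = 2257716514

2257716514


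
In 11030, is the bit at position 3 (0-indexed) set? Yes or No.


0b10101100010110, bit 3 = 0. No

No


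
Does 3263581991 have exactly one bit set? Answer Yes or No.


0b11000010100001100100111100100111. Multiple bits set => No

No


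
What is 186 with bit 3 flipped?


186 ^ (1 << 3) = 186 ^ 8 = 178

178


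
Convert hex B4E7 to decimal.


B4E7 hex = 46311 decimal

46311


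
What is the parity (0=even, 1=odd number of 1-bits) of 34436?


0b1000011010000100 has 5 ones => parity 1

1


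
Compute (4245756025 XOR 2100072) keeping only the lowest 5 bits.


Step 1: 4245756025 ^ 2100072 = 4247851793
Step 2: 4247851793 & 31 = 17

17


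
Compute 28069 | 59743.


0b110110110100101 | 0b1110100101011111 = 0b1110110111111111 = 60927

60927


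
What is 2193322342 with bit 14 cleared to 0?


2193322342 & ~(1 << 14) = 2193305958

2193305958


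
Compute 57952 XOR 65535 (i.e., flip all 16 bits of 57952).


57952 ^ 65535 = 7583

7583


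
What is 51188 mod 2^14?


51188 & 16383 = 2036

2036


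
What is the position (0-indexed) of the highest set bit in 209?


0b11010001. Highest set bit at position 7

7


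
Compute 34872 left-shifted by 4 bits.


0b1000100000111000 << 4 = 0b10001000001110000000 = 557952

557952


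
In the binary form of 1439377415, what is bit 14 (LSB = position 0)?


0b1010101110010110010100000000111, position 14 = 0

0


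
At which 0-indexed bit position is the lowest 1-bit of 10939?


0b10101010111011. Lowest set bit at position 0

0


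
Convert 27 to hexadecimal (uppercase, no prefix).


27 = 1B hex

1B


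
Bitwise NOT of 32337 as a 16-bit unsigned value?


~0b111111001010001 = 0b1000000110101110 = 33198 (16-bit unsigned)

33198


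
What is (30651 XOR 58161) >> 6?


Step 1: 30651 ^ 58161 = 38026
Step 2: 38026 >> 6 = 594

594


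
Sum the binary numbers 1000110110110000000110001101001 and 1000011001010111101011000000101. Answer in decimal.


1000110110110000000110001101001 + 1000011001010111101011000000101 = 10001010000000111110001001101110 = 2315510382

2315510382
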